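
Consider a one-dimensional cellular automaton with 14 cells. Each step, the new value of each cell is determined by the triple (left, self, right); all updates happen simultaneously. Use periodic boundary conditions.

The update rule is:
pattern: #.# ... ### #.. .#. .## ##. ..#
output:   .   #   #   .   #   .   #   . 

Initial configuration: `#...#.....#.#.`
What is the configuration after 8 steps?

#.#.#.#.#.#.#.

step 1: #.#.#.###.#.#.
step 2: #.#.#..##.#.#.
step 3: #.#.#...#.#.#.
step 4: #.#.#.#.#.#.#.
step 5: #.#.#.#.#.#.#.  (fixed point — unchanged through step 8)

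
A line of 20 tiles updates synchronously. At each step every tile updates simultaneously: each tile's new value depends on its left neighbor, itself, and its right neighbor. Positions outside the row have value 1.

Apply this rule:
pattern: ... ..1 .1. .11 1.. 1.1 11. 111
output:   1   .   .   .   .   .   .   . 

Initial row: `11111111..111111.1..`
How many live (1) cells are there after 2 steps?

step 1: ....................
step 2: .111111111111111111.
count of 1: 18

18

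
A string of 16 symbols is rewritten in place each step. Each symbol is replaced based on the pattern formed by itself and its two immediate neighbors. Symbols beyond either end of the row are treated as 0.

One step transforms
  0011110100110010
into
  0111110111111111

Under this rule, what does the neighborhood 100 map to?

At position 8 the neighborhood is 100; the next row has 1 there.

1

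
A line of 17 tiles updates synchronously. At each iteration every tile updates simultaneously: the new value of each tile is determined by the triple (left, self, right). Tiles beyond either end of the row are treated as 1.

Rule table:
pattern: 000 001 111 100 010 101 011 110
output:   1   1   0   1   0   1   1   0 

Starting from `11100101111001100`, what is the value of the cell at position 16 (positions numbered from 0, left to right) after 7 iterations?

00011011000111011
11110110111100110
00001101100011101
11111011011110011
00000110110001110
11111101101111001
00000011011000111
position 16 holds 1

1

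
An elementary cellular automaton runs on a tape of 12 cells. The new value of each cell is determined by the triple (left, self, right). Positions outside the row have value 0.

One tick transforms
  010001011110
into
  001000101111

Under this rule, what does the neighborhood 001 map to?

At position 0 the neighborhood is 001; the next row has 0 there.

0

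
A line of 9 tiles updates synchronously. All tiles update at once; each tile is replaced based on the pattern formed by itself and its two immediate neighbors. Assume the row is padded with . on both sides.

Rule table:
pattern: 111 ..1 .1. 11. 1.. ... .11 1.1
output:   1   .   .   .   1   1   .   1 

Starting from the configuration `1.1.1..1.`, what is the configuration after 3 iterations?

1..1.1.11

iteration 1: .1.1.1..1
iteration 2: ..1.1.1..
iteration 3: 1..1.1.11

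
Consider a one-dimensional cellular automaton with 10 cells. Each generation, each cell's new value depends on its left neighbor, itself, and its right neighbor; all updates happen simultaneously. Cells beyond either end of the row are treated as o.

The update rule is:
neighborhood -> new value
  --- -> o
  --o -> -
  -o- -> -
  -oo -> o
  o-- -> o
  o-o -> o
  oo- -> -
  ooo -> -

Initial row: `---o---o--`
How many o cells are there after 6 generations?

5

generation 1: oo--oo--o-
generation 2: --o-o-o--o
generation 3: o--o-o-o-o
generation 4: -o--o-o-oo
generation 5: o-o--o-oo-
generation 6: -o-o--oo-o
count of o: 5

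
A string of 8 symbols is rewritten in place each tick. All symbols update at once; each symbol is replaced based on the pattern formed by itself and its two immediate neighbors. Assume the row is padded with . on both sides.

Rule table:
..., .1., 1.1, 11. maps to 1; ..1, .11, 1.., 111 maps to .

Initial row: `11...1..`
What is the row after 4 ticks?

111111.1

.1.1.1.1
.1111111
.......1
111111.1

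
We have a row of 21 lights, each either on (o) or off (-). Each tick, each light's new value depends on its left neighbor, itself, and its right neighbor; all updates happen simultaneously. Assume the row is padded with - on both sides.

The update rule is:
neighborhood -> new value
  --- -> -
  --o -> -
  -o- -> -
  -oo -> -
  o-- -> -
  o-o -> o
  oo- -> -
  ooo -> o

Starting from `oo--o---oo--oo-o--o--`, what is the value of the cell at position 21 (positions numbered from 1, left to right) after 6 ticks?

--------------o------
---------------------
---------------------  (fixed point — unchanged through tick 6)
position 21 holds -

-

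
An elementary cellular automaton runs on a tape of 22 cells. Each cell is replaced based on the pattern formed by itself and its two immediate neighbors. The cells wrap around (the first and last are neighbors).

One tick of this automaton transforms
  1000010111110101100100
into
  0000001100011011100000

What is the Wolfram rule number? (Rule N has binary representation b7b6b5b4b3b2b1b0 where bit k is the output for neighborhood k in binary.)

104

position 8: 111 → 0  (bit 7 = 0)
position 11: 110 → 1  (bit 6 = 1)
position 6: 101 → 1  (bit 5 = 1)
position 1: 100 → 0  (bit 4 = 0)
position 7: 011 → 1  (bit 3 = 1)
position 0: 010 → 0  (bit 2 = 0)
position 4: 001 → 0  (bit 1 = 0)
position 2: 000 → 0  (bit 0 = 0)
bits b7..b0 = 01101000 = 104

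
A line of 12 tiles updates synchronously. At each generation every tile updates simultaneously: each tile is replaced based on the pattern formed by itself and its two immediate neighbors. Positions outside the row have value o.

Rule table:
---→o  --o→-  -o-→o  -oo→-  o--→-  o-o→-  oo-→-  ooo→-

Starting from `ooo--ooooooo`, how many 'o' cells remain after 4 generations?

generation 1: ------------
generation 2: -oooooooooo-
generation 3: ------------  (repeats generation 1; period 2)
generation 4: -oooooooooo-
count of o: 10

10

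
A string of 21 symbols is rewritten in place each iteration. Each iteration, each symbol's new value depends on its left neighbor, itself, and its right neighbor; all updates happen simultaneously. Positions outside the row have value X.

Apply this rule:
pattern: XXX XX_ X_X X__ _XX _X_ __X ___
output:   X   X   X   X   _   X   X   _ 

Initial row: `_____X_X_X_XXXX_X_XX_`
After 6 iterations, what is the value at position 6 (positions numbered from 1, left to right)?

X___XXXXXXX_XXXXXX_XX
XX_X_XXXXXXX_XXXXXX_X
XXXXX_XXXXXXX_XXXXXX_
XXXXXX_XXXXXXX_XXXXXX
XXXXXXX_XXXXXXX_XXXXX
XXXXXXXX_XXXXXXX_XXXX
position 6 holds X

X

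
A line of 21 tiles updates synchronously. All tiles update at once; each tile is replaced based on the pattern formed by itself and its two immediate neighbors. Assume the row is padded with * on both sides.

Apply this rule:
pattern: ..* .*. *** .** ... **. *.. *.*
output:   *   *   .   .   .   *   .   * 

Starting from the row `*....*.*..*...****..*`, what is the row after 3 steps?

*...****.**..*...*.*.
*..*...**.*.**..*****
*.**..*.****.*.*.....

*.**..*.****.*.*.....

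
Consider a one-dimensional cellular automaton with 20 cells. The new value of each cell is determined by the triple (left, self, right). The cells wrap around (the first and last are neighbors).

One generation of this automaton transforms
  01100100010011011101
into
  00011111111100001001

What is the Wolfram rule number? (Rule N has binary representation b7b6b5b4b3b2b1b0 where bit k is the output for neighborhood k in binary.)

position 16: 111 → 1  (bit 7 = 1)
position 2: 110 → 0  (bit 6 = 0)
position 0: 101 → 0  (bit 5 = 0)
position 3: 100 → 1  (bit 4 = 1)
position 1: 011 → 0  (bit 3 = 0)
position 5: 010 → 1  (bit 2 = 1)
position 4: 001 → 1  (bit 1 = 1)
position 7: 000 → 1  (bit 0 = 1)
bits b7..b0 = 10010111 = 151

151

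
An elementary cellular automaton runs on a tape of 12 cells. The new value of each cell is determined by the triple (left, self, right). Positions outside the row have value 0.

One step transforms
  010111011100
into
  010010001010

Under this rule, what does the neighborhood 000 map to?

0

At position 11 the neighborhood is 000; the next row has 0 there.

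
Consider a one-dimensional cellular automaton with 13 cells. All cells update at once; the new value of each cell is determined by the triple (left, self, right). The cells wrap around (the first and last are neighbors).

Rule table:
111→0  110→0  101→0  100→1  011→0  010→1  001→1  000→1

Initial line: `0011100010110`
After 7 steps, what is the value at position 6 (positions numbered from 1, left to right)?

1100011110001
0011100001110
1100011110001  (repeats step 1; period 2)
step 7: 1100011110001
position 6 holds 1

1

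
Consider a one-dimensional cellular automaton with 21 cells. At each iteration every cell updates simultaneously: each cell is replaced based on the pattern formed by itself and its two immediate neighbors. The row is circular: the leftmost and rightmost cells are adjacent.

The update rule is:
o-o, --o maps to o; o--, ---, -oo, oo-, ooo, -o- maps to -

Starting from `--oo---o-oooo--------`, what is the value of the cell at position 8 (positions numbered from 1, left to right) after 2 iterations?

o

iteration 1: -o----o-o------------
iteration 2: o----o-o-------------
position 8 holds o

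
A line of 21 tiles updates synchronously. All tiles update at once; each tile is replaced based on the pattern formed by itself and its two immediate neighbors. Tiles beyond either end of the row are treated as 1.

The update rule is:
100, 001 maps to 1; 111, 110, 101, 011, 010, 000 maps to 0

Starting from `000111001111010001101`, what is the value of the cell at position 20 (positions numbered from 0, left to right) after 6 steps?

0

101000110000001010000
000101001000010001001
101000110100101010110
000101000011000000000
101000100100100000001
000101011011010000010
position 20 holds 0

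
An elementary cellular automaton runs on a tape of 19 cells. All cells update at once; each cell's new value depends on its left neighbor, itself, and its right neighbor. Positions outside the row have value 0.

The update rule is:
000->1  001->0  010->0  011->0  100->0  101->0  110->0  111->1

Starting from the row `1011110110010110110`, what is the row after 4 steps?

step 1: 0001100000000000000
step 2: 1100001111111111111
step 3: 0001100111111111110
step 4: 1100000011111111100

1100000011111111100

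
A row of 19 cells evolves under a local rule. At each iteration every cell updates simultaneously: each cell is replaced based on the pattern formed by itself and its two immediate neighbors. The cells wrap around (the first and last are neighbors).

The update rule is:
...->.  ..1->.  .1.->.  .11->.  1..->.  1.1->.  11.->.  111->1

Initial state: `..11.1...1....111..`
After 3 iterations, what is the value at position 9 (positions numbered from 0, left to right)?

...............1...
...................
...................
position 9 holds .

.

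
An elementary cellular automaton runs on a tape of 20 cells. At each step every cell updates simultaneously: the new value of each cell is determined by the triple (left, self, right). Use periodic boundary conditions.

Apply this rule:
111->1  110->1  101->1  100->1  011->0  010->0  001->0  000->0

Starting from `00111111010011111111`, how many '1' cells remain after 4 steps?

10011111101001111111
11001111110100111111
11100111111010011111
11110011111101001111
count of 1: 15

15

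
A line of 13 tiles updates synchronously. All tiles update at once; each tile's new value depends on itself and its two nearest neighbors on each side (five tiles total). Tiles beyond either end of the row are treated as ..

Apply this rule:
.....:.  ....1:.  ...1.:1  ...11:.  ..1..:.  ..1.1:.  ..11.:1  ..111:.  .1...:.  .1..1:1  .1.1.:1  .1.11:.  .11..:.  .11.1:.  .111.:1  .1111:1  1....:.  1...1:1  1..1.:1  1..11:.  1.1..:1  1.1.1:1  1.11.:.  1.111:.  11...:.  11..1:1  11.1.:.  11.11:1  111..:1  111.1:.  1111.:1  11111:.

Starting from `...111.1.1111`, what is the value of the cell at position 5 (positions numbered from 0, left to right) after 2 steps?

1

....1..1..111
...1.11.1..11
position 5 holds 1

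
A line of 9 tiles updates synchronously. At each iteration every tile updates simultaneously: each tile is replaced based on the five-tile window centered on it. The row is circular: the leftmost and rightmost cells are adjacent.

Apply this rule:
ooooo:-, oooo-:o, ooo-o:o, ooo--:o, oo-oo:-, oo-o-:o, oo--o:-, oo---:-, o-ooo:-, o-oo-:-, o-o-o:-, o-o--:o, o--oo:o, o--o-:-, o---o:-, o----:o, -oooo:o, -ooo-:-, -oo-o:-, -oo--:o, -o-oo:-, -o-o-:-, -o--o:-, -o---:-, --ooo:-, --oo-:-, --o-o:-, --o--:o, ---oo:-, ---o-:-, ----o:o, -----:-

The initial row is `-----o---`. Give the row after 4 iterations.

iteration 1: ---o-o-o-
iteration 2: oo-----o-
iteration 3: -o-o-o---
iteration 4: -----o-oo

-----o-oo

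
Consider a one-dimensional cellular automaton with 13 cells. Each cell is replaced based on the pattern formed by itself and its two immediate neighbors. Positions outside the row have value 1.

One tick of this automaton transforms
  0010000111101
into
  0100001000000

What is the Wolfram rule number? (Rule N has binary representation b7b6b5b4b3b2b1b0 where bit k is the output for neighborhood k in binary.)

2

position 8: 111 → 0  (bit 7 = 0)
position 10: 110 → 0  (bit 6 = 0)
position 11: 101 → 0  (bit 5 = 0)
position 0: 100 → 0  (bit 4 = 0)
position 7: 011 → 0  (bit 3 = 0)
position 2: 010 → 0  (bit 2 = 0)
position 1: 001 → 1  (bit 1 = 1)
position 4: 000 → 0  (bit 0 = 0)
bits b7..b0 = 00000010 = 2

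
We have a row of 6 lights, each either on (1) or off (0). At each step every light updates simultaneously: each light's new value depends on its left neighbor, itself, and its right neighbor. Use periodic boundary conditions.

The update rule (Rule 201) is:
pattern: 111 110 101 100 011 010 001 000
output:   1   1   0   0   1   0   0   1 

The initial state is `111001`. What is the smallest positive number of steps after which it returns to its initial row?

1

111001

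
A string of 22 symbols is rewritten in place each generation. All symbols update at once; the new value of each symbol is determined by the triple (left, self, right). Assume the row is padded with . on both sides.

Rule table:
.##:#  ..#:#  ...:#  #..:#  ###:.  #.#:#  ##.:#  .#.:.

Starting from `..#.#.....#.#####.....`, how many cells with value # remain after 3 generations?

14

generation 1: ##.#.#####.##...######
generation 2: ###.##...########....#
generation 3: #.########......#####.
count of #: 14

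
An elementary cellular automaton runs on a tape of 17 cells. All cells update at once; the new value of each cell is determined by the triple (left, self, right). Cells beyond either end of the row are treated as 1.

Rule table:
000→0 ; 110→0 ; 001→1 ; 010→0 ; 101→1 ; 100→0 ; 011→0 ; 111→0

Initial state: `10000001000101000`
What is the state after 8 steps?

00010100010101010

step 1: 00000010001010001
step 2: 00000100010100010
step 3: 00001000101000101
step 4: 00010001010001010
step 5: 00100010100010101
step 6: 01000101000101010
step 7: 10001010001010101
step 8: 00010100010101010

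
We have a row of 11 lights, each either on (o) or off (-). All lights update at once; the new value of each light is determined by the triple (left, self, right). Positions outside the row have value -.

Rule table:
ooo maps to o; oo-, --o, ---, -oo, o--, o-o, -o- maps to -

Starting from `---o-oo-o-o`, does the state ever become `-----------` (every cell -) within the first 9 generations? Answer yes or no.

generation 1: -----------
all cells are - at generation 1

yes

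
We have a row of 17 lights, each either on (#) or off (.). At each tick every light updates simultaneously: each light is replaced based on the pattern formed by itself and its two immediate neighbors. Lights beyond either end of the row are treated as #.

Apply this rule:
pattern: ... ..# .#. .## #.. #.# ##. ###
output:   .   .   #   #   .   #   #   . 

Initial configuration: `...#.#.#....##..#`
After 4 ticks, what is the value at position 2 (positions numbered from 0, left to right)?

.

...#####....##..#
...#...#....##..#
...#...#....##..#  (fixed point — unchanged through tick 4)
position 2 holds .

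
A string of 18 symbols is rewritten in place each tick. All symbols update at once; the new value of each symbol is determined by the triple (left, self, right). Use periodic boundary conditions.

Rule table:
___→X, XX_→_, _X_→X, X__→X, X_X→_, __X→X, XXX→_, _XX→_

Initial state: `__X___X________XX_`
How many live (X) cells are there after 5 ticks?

16

XXXXXXXXXXXXXXX__X
_______________XX_
XXXXXXXXXXXXXXX__X  (repeats tick 1; period 2)
tick 5: XXXXXXXXXXXXXXX__X
count of X: 16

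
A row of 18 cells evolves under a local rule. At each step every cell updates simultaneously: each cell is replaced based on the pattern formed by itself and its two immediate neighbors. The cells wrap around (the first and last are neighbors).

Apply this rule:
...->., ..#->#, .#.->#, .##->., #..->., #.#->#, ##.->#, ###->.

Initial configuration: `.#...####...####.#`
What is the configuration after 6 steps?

##..#...#..#...###
.#.##..##.##..#...
###.#.#.##.#.##...
..######.####.#..#
.#.....##...###.##
##....#.#..#..##.#

##....#.#..#..##.#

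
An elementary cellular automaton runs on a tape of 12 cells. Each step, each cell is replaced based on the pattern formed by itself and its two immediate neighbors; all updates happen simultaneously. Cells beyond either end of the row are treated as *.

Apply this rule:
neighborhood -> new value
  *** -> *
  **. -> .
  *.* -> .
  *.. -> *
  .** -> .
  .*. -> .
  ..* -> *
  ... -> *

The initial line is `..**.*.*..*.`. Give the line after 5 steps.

**....******

step 1: **......**..
step 2: *.******..**
step 3: ...****.**.*
step 4: ***.**......
step 5: **....******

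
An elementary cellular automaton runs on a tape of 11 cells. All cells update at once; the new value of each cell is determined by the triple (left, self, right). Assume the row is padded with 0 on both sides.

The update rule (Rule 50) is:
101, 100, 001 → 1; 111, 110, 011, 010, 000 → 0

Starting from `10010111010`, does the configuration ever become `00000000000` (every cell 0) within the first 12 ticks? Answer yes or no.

no

tick 1: 01101000101
tick 2: 10010101010
tick 3: 01101010101
tick 4: 10010101010  (repeats tick 2; period 2)
tick 12: 10010101010
tick 12 is 10010101010, still not uniform 0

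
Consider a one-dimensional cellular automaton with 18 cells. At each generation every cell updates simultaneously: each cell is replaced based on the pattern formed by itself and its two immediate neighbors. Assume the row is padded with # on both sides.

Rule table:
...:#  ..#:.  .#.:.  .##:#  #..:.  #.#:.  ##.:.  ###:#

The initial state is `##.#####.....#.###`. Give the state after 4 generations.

generation 1: #..####..###...###
generation 2: ...###...##..#.###
generation 3: .#.##..#.#.....###
generation 4: ...#.......###.###

...#.......###.###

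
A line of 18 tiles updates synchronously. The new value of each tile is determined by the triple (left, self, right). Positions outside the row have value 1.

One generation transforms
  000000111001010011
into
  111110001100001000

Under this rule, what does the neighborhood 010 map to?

At position 11 the neighborhood is 010; the next row has 0 there.

0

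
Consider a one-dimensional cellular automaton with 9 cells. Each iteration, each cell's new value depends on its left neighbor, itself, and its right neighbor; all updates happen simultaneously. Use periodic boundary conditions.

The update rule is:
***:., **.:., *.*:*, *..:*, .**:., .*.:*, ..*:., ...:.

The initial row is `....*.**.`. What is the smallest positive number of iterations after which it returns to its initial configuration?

....**..*
*.....*.*
.*....**.
.**.....*
*..*....*
.*.**....
.**..*...
...*.**..
...**..*.
.....*.**
*....**..
**.....*.
..*....**
*.**.....
**..*....
..*.**...
..**..*..
....*.**.

18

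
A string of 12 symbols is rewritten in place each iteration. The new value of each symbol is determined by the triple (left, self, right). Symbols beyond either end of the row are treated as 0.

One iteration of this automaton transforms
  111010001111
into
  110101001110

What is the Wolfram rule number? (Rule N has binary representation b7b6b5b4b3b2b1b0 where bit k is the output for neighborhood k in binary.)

184

position 1: 111 → 1  (bit 7 = 1)
position 2: 110 → 0  (bit 6 = 0)
position 3: 101 → 1  (bit 5 = 1)
position 5: 100 → 1  (bit 4 = 1)
position 0: 011 → 1  (bit 3 = 1)
position 4: 010 → 0  (bit 2 = 0)
position 7: 001 → 0  (bit 1 = 0)
position 6: 000 → 0  (bit 0 = 0)
bits b7..b0 = 10111000 = 184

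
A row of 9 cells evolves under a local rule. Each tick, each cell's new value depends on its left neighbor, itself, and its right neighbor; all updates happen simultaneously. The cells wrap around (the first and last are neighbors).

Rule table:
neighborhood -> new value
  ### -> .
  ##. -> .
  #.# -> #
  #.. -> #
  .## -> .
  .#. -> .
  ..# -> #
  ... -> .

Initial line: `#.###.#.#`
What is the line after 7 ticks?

.#.#.#.#.

.#...#.#.
#.#.#.#.#
.#.#.#.#.
#.#.#.#.#  (repeats tick 2; period 2)
tick 7: .#.#.#.#.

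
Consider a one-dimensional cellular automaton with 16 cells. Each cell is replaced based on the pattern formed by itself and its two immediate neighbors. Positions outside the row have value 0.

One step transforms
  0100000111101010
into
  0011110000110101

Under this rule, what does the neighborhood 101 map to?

At position 11 the neighborhood is 101; the next row has 1 there.

1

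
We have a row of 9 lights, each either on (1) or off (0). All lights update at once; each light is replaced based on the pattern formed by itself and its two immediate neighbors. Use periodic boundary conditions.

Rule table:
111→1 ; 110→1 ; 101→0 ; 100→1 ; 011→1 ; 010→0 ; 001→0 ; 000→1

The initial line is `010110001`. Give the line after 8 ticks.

tick 1: 000111100
tick 2: 110111111
tick 3: 110111111  (fixed point — unchanged through tick 8)

110111111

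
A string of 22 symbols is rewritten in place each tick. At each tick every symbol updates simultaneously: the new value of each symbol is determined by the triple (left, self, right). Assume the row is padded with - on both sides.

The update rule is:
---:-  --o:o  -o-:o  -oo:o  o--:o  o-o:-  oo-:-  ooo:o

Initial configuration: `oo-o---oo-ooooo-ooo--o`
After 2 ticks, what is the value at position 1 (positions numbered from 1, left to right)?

o

o--oo-oo--oooo--oo-ooo
oooo--o-ooooo-ooo--oo-
position 1 holds o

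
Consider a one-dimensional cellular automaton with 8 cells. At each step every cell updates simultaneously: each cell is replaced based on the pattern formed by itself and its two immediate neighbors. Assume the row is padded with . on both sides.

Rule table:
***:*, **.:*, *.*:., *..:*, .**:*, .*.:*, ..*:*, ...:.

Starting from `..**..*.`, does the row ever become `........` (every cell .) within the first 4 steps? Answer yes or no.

.*******
********
********  (fixed point — unchanged through step 4)
step 4 is ********, still not uniform .

no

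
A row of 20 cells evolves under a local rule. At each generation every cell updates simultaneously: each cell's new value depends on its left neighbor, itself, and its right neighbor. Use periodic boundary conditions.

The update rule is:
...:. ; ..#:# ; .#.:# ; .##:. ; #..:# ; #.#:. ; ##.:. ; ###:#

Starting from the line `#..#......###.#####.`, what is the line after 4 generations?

#####....#.#...###..
.###.#..##.##.#.#.##
..#..###......#.#...
.####.#.#....##.##..

.####.#.#....##.##..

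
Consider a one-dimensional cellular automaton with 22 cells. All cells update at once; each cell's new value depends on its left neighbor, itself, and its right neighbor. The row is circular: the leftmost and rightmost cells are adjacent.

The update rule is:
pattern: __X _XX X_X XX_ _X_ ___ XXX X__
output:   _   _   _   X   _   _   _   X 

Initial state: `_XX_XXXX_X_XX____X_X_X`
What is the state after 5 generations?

__X____X____XX________
___X____X____XX_______
____X____X____XX______
_____X____X____XX_____
______X____X____XX____

______X____X____XX____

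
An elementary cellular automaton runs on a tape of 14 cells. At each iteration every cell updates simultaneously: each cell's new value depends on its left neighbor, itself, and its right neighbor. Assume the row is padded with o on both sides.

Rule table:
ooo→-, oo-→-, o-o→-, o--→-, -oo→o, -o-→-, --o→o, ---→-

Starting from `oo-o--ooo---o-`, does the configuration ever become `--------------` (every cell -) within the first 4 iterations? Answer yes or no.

no

-----oo----o--
----oo----o--o
---oo----o--oo
--oo----o--oo-
iteration 4 is --oo----o--oo-, still not uniform -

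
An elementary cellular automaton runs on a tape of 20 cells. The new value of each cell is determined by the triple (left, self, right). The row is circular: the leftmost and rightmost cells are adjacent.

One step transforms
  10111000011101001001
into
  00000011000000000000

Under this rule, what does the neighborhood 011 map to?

0

At position 2 the neighborhood is 011; the next row has 0 there.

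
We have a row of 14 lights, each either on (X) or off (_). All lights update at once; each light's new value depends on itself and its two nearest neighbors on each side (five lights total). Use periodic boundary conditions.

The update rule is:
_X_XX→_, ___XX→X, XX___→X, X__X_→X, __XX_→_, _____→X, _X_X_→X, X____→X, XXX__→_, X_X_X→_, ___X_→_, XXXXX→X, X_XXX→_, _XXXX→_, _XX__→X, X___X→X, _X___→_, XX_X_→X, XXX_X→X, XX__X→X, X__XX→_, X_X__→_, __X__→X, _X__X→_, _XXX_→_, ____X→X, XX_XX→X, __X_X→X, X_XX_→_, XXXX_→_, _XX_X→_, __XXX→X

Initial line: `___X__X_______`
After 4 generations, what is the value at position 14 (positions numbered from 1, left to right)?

_

generation 1: XX_X_XX_XXXXXX
generation 2: _XX____X__XXXX
generation 3: X_XXXX_X__X__X
generation 4: _X___XX__XX___
position 14 holds _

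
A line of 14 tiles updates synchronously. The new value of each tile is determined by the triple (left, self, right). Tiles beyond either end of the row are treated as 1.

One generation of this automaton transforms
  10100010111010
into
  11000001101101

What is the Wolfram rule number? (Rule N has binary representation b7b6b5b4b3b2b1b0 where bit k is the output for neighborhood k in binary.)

position 9: 111 → 0  (bit 7 = 0)
position 0: 110 → 1  (bit 6 = 1)
position 1: 101 → 1  (bit 5 = 1)
position 3: 100 → 0  (bit 4 = 0)
position 8: 011 → 1  (bit 3 = 1)
position 2: 010 → 0  (bit 2 = 0)
position 5: 001 → 0  (bit 1 = 0)
position 4: 000 → 0  (bit 0 = 0)
bits b7..b0 = 01101000 = 104

104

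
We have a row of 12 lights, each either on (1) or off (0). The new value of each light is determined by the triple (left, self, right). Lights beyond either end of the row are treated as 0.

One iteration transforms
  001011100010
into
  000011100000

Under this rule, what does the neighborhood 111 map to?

1

At position 5 the neighborhood is 111; the next row has 1 there.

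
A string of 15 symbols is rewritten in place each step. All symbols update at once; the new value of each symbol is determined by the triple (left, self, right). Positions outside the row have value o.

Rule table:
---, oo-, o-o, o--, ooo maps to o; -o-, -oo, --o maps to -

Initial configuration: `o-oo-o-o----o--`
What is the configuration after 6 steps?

ooooooo-oo-o-oo

oo-oo-o-ooo--o-
ooo-oo-o-ooo--o
oooo-oo-o-ooo--
ooooo-oo-o-ooo-
oooooo-oo-o-ooo
ooooooo-oo-o-oo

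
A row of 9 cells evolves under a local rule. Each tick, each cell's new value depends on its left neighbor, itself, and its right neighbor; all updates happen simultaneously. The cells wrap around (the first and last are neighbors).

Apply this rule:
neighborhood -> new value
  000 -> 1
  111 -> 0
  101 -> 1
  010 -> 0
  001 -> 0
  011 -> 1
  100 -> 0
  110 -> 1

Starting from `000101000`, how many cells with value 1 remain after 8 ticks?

110010011
010000010
000111000
110101011
011010110
011101110
010111010
001101100
count of 1: 4

4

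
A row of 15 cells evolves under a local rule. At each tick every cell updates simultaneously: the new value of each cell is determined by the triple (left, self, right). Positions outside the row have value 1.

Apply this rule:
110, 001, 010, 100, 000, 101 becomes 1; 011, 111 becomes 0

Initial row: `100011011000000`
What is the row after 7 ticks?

tick 1: 111101101111111
tick 2: 000110110000000
tick 3: 111011011111111
tick 4: 001101100000000
tick 5: 110110111111111
tick 6: 011011000000000
tick 7: 101101111111111

101101111111111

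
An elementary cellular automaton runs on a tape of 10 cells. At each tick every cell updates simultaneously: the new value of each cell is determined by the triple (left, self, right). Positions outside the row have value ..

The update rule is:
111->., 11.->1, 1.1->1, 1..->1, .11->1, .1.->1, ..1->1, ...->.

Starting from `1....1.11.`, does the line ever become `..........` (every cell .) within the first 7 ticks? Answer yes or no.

11..111111
11111....1
1...11..11
11.1111111
1111.....1
1..11...11
111111.111
tick 7 is 111111.111, still not uniform .

no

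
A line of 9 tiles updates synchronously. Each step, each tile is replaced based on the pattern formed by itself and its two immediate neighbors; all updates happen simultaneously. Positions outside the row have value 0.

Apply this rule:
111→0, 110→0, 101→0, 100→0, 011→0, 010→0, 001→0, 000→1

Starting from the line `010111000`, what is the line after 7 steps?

000000011
111111000
000000011  (repeats step 1; period 2)
step 7: 000000011

000000011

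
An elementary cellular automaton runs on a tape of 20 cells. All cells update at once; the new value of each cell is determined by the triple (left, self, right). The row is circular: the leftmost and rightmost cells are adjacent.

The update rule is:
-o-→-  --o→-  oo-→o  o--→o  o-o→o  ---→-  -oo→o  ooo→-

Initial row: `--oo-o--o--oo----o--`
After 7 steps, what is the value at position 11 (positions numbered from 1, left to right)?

--ooo-o--o-ooo----o-
--o-oo-o--oo-oo----o
o--oooo-o-oooooo----
-o-o--oo-oo----oo---
--o-o-oooooo---ooo--
---o-oo----oo--o-oo-
----oooo---ooo--oooo
position 11 holds -

-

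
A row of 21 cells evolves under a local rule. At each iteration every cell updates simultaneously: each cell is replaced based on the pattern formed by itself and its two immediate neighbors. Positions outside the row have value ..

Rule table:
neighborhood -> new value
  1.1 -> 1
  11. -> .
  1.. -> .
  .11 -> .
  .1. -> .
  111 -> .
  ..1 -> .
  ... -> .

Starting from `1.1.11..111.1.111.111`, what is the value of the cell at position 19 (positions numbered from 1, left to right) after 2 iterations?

.

iteration 1: .1.1.......1.1...1...
iteration 2: ..1.........1........
position 19 holds .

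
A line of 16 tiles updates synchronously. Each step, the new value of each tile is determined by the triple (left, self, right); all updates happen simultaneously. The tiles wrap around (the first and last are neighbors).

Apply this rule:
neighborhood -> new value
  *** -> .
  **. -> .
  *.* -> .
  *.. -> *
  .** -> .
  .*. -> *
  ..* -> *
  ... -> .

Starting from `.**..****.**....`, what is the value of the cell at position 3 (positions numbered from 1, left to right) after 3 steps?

.

*..**.......*...
***..*.....***.*
...****...*.....
position 3 holds .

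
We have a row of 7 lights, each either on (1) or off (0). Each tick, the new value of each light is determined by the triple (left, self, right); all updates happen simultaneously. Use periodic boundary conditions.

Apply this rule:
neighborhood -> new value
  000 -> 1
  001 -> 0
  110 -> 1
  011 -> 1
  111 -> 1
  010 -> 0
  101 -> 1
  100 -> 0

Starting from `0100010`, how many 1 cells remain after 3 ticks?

5

tick 1: 0001000
tick 2: 1100011
tick 3: 1101011
count of 1: 5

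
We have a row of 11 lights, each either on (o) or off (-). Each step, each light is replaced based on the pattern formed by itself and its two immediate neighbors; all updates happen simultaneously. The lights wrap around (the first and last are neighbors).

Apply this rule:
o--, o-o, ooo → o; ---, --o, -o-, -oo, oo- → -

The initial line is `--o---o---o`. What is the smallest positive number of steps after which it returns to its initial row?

11

o--o---o---
-o--o---o--
--o--o---o-
---o--o---o
o---o--o---
-o---o--o--
--o---o--o-
---o---o--o
o---o---o--
-o---o---o-
--o---o---o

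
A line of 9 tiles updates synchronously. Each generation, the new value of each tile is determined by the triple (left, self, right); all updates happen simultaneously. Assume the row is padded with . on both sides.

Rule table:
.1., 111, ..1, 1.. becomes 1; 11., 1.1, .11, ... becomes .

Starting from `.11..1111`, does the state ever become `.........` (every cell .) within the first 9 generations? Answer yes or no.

no

1..11.11.
111.....1
.1.1...11
11.11.1..
......11.
.....1..1
....11111
...1.111.
..11..1.1
generation 9 is ..11..1.1, still not uniform .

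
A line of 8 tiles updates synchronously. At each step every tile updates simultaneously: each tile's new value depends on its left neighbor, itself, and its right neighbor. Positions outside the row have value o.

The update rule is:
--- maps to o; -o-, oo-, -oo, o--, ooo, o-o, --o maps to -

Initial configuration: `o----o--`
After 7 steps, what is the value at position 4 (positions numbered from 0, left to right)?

--oo----
-----oo-
-ooo----
-----oo-  (repeats step 2; period 2)
step 7: -ooo----
position 4 holds -

-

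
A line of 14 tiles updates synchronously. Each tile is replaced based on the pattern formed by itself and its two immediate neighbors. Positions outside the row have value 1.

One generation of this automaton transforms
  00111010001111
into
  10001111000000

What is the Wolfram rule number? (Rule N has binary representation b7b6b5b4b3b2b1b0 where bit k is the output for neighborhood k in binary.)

position 3: 111 → 0  (bit 7 = 0)
position 4: 110 → 1  (bit 6 = 1)
position 5: 101 → 1  (bit 5 = 1)
position 0: 100 → 1  (bit 4 = 1)
position 2: 011 → 0  (bit 3 = 0)
position 6: 010 → 1  (bit 2 = 1)
position 1: 001 → 0  (bit 1 = 0)
position 8: 000 → 0  (bit 0 = 0)
bits b7..b0 = 01110100 = 116

116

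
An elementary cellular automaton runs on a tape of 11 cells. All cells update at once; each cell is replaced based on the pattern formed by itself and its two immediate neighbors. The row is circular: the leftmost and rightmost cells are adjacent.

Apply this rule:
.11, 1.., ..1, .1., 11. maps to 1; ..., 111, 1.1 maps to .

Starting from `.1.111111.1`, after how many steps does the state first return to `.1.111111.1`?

3

.1.1....1.1
.1.11..11.1
.1.111111.1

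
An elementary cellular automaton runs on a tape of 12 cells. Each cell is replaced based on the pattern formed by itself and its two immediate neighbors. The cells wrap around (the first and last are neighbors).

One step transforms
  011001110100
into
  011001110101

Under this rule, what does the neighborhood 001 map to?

0

At position 0 the neighborhood is 001; the next row has 0 there.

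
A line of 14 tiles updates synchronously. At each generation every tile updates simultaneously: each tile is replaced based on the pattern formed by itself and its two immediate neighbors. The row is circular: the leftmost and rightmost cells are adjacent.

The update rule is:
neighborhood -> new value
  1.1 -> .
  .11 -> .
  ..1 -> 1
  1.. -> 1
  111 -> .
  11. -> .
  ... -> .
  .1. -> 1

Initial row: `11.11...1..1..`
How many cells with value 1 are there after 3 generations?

.....1.1111111
1...11........
11.1..1......1
count of 1: 5

5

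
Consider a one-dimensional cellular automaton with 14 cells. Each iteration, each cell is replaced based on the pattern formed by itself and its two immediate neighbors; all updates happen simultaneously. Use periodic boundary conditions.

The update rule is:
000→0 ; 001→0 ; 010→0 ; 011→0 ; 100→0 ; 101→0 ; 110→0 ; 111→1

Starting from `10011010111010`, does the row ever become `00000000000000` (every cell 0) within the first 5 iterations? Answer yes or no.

yes

iteration 1: 00000000010000
iteration 2: 00000000000000
all cells are 0 at iteration 2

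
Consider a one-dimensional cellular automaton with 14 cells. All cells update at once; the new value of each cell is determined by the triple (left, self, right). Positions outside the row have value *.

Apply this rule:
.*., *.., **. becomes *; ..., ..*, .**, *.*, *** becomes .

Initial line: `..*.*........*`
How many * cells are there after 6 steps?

*.*.**........
*.*..**.......
*.**..**......
*..**..**.....
**..**..**....
.**..**..**...
count of *: 6

6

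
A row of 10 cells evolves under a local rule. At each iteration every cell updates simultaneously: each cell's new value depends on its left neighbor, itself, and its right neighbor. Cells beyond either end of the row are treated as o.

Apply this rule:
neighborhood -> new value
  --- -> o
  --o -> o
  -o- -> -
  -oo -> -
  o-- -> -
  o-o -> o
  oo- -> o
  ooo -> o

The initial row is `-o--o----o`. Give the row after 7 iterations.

iteration 1: o--o--ooo-
iteration 2: o-o--o-ooo
iteration 3: oo--o-o-oo
iteration 4: oo-o-o-o-o
iteration 5: ooo-o-o-o-
iteration 6: oooo-o-o-o
iteration 7: ooooo-o-o-

ooooo-o-o-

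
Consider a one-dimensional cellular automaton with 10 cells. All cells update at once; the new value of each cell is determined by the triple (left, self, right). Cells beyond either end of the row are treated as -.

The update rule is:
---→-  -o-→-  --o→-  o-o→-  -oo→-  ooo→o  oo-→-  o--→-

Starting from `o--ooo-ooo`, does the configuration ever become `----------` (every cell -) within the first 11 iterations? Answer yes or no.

----o---o-
----------
all cells are - at iteration 2

yes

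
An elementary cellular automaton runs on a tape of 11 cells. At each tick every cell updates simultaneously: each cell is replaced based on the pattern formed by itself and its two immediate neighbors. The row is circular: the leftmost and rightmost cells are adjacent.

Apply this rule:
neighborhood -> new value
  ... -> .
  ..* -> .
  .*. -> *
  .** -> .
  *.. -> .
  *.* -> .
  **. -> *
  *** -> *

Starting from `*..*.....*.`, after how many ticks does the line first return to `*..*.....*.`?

tick 1: *..*.....*.

1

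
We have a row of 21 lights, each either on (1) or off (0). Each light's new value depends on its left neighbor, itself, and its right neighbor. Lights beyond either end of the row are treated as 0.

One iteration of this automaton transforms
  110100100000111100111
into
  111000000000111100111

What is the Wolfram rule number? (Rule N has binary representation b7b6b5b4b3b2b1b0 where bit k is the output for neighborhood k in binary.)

position 13: 111 → 1  (bit 7 = 1)
position 1: 110 → 1  (bit 6 = 1)
position 2: 101 → 1  (bit 5 = 1)
position 4: 100 → 0  (bit 4 = 0)
position 0: 011 → 1  (bit 3 = 1)
position 3: 010 → 0  (bit 2 = 0)
position 5: 001 → 0  (bit 1 = 0)
position 8: 000 → 0  (bit 0 = 0)
bits b7..b0 = 11101000 = 232

232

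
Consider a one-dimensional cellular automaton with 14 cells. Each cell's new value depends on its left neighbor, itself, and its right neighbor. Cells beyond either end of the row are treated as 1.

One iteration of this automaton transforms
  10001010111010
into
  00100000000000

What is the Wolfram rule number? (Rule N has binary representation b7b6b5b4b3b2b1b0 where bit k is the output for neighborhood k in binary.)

position 9: 111 → 0  (bit 7 = 0)
position 0: 110 → 0  (bit 6 = 0)
position 5: 101 → 0  (bit 5 = 0)
position 1: 100 → 0  (bit 4 = 0)
position 8: 011 → 0  (bit 3 = 0)
position 4: 010 → 0  (bit 2 = 0)
position 3: 001 → 0  (bit 1 = 0)
position 2: 000 → 1  (bit 0 = 1)
bits b7..b0 = 00000001 = 1

1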